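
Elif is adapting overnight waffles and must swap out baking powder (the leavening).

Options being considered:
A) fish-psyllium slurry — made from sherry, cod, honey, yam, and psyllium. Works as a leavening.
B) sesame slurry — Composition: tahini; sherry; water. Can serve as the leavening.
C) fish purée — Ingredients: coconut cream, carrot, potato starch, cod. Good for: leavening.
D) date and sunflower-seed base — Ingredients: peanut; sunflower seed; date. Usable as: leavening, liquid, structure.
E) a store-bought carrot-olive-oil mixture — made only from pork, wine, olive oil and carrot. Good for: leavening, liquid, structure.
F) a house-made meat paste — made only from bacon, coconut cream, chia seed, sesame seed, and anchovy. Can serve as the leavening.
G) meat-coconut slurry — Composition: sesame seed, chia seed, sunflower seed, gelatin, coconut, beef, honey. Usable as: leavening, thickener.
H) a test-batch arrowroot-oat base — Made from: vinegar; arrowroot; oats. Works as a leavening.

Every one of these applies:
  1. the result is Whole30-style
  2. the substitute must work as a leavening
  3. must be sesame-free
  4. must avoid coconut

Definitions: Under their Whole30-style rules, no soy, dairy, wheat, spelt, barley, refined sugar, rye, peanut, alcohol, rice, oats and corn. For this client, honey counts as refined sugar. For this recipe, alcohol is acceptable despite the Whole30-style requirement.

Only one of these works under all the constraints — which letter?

E

A: has honey, so not Whole30-style — out
B: has tahini, so not sesame-free — no
C: has coconut cream, so not coconut-free — out
D: has peanut, so not Whole30-style — no
E: alcohol is permitted under the Whole30-style carve-out; nothing else excluded — OK
F: has sesame seed, so not sesame-free; has coconut cream, so not coconut-free — no
G: has honey, so not Whole30-style; has sesame seed, so not sesame-free (and 1 more) — reject
H: has oats, so not Whole30-style — out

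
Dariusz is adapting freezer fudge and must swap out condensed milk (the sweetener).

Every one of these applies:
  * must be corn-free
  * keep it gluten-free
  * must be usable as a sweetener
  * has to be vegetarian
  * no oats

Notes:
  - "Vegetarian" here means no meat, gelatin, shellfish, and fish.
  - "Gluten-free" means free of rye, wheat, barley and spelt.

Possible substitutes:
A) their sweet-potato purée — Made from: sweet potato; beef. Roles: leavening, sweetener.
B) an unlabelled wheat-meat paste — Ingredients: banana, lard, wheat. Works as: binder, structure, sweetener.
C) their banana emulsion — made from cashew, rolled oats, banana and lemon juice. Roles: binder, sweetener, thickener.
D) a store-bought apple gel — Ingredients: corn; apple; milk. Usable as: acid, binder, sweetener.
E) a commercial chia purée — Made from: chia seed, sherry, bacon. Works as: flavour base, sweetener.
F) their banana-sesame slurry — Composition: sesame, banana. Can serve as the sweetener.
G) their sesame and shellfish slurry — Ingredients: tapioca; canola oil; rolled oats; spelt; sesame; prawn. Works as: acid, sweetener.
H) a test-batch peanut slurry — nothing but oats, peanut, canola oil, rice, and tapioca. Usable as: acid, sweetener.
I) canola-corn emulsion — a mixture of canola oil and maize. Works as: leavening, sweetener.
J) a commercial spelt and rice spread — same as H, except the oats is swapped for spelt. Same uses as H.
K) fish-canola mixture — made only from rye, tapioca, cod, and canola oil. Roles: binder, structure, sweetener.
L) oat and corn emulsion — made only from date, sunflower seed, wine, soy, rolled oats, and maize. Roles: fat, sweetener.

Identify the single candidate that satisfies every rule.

A: has beef, so not vegetarian — out
B: has lard, so not vegetarian; has wheat, so not gluten-free — no
C: has rolled oats, so not oat-free — reject
D: has corn, so not corn-free — out
E: has bacon, so not vegetarian — no
F: only sesame and banana; none excluded — OK
G: has prawn, so not vegetarian; has spelt, so not gluten-free (and 1 more) — out
H: has oats, so not oat-free — reject
I: has maize, so not corn-free — reject
J: has spelt, so not gluten-free — out
K: has cod, so not vegetarian; has rye, so not gluten-free — reject
L: has rolled oats, so not oat-free; has maize, so not corn-free — reject

F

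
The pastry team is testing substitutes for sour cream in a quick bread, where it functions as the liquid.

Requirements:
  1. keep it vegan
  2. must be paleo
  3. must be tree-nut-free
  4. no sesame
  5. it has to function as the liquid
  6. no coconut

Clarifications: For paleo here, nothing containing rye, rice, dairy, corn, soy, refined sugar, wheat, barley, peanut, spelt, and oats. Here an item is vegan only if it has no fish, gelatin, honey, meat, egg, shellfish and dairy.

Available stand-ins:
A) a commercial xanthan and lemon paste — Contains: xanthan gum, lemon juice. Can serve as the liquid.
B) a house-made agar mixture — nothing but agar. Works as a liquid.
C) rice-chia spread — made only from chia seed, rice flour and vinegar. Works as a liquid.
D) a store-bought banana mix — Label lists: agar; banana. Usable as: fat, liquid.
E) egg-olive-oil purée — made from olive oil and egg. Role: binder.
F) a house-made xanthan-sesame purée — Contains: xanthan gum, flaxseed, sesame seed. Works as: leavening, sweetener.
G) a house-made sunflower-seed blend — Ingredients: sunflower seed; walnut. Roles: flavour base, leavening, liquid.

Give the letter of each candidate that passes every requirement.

A, B, D

A: nothing on the exclusion list — OK
B: only agar; none excluded — valid
C: has rice flour, so not paleo — no
D: only agar and banana; none excluded — valid
E: not usable as a liquid; has egg, so not vegan — no
F: not usable as a liquid; has sesame seed, so not sesame-free — reject
G: has walnut, so not tree-nut-free — no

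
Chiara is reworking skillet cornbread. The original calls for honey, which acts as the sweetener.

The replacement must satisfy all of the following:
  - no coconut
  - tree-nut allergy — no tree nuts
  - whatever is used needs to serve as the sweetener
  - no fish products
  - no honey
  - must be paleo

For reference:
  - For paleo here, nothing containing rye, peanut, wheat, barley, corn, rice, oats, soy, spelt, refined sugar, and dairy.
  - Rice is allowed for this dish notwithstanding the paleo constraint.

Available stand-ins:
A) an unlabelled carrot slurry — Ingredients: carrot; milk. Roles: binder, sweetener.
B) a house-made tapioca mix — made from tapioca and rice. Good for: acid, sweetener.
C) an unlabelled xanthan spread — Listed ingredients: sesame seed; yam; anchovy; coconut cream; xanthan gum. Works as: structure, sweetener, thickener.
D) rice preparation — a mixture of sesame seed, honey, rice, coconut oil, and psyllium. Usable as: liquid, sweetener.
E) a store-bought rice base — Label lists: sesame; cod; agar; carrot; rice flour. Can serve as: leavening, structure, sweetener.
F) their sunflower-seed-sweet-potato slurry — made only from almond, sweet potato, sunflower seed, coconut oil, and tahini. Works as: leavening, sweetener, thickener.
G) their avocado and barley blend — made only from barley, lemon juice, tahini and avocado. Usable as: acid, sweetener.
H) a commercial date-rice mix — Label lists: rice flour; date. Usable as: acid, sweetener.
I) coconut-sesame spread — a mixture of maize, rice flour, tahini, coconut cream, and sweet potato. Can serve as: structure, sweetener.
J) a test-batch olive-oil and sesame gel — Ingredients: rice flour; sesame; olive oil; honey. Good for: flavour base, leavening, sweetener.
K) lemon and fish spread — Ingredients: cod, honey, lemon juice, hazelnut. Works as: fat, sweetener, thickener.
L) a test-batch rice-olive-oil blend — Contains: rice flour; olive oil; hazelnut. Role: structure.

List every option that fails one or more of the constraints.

A: has milk, so not paleo — reject
B: rice is permitted under the paleo carve-out; nothing else excluded — valid
C: has coconut cream, so not coconut-free; has anchovy, so not fish-free — reject
D: has coconut oil, so not coconut-free; has honey, so not honey-free — no
E: has cod, so not fish-free — reject
F: has coconut oil, so not coconut-free; has almond, so not tree-nut-free — reject
G: has barley, so not paleo — out
H: rice is permitted under the paleo carve-out; nothing else excluded — OK
I: has maize, so not paleo; has coconut cream, so not coconut-free — no
J: has honey, so not honey-free — reject
K: has honey, so not honey-free; has cod, so not fish-free (and 1 more) — reject
L: not usable as a sweetener; has hazelnut, so not tree-nut-free — out

A, C, D, E, F, G, I, J, K, L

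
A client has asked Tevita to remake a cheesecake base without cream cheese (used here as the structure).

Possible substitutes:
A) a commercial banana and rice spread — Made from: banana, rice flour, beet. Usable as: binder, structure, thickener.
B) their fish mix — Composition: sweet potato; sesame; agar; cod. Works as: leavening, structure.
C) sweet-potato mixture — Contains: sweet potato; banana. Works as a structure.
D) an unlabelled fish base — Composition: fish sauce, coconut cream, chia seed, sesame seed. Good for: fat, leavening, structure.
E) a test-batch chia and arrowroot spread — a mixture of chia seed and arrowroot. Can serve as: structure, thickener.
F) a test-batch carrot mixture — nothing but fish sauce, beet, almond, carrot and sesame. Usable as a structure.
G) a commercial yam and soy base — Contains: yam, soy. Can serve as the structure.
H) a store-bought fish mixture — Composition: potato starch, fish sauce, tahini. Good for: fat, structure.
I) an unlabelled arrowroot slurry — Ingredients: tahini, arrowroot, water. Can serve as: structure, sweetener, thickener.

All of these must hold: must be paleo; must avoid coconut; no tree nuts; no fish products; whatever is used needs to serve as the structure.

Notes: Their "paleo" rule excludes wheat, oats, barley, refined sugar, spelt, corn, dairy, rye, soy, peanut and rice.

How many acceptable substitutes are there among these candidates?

3

A: has rice flour, so not paleo — no
B: has cod, so not fish-free — out
C: no fish, no tree nuts — OK
D: has fish sauce, so not fish-free; has coconut cream, so not coconut-free — out
E: only chia seed and arrowroot; none excluded — OK
F: has fish sauce, so not fish-free; has almond, so not tree-nut-free — reject
G: has soy, so not paleo — out
H: has fish sauce, so not fish-free — no
I: nothing on the exclusion list — keep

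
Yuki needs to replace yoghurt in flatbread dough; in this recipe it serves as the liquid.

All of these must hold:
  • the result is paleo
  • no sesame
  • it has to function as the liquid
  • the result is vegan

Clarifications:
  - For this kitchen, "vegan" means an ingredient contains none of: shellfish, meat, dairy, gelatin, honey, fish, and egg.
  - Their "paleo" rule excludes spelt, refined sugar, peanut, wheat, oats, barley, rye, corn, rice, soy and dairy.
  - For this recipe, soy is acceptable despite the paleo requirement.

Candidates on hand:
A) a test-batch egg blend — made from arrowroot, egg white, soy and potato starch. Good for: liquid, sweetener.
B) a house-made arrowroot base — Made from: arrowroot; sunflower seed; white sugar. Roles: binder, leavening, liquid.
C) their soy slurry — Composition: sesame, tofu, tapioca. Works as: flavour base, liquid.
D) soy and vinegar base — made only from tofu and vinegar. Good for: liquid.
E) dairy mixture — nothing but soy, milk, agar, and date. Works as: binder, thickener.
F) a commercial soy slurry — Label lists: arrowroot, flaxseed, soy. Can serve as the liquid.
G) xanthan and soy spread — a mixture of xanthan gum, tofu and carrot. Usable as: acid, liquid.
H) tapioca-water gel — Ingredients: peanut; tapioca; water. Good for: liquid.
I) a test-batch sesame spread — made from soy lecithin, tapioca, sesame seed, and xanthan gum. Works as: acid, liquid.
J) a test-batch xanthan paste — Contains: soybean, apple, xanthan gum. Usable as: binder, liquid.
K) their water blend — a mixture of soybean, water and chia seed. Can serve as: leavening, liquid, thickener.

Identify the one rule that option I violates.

usable as a liquid: satisfied
vegan: satisfied
paleo: satisfied
sesame-free: has sesame seed — fails

sesame-free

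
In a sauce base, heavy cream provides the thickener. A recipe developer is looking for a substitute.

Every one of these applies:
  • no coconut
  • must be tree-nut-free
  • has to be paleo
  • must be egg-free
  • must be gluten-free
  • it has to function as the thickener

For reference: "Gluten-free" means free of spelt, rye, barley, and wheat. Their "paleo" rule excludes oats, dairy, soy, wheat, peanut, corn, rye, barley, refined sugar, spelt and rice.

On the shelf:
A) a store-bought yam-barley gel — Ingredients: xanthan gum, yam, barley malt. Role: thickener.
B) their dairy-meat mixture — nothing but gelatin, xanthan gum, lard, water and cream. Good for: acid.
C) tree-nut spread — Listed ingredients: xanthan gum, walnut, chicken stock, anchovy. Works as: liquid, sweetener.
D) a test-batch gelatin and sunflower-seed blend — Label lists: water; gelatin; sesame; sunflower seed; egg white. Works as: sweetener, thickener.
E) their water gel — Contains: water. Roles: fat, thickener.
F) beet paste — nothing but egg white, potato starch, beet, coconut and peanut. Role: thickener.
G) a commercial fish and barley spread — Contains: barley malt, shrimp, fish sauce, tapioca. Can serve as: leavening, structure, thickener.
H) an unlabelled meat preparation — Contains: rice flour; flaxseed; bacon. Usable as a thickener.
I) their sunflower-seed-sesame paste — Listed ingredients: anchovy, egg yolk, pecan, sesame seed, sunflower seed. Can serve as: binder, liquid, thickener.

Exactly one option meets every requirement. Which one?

E

A: has barley malt, so not gluten-free; has barley malt, so not paleo — reject
B: not usable as a thickener; has cream, so not paleo — no
C: not usable as a thickener; has walnut, so not tree-nut-free — no
D: has egg white, so not egg-free — out
E: works as a thickener, no egg, paleo — valid
F: has peanut, so not paleo; has egg white, so not egg-free (and 1 more) — no
G: has barley malt, so not gluten-free; has barley malt, so not paleo — no
H: has rice flour, so not paleo — reject
I: has pecan, so not tree-nut-free; has egg yolk, so not egg-free — out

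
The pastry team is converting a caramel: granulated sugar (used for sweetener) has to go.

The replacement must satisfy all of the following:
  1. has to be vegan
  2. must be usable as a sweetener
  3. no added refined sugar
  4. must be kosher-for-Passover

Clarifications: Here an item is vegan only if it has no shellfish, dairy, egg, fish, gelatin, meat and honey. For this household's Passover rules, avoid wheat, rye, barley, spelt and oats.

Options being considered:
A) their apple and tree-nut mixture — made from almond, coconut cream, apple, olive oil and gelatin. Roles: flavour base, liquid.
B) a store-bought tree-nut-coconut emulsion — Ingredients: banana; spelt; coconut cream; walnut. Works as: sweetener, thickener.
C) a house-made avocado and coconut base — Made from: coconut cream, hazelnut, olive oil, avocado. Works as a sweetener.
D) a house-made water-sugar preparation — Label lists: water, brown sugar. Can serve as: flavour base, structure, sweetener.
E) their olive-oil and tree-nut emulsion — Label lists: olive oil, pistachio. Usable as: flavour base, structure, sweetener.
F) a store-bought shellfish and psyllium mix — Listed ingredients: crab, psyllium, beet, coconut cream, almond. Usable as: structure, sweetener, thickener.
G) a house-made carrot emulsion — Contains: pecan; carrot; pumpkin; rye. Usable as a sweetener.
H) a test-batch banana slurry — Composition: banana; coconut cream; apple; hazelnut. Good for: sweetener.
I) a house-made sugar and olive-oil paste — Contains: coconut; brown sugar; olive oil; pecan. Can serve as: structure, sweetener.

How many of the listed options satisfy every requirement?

A: not usable as a sweetener; has gelatin, so not vegan — reject
B: has spelt, so not kosher-for-Passover — out
C: vegan, kosher-for-Passover — keep
D: has brown sugar, so not no-added-sugar — out
E: kosher-for-Passover, vegan — valid
F: has crab, so not vegan — no
G: has rye, so not kosher-for-Passover — reject
H: coconut cream and hazelnut etc. — none of it excluded — OK
I: has brown sugar, so not no-added-sugar — reject

3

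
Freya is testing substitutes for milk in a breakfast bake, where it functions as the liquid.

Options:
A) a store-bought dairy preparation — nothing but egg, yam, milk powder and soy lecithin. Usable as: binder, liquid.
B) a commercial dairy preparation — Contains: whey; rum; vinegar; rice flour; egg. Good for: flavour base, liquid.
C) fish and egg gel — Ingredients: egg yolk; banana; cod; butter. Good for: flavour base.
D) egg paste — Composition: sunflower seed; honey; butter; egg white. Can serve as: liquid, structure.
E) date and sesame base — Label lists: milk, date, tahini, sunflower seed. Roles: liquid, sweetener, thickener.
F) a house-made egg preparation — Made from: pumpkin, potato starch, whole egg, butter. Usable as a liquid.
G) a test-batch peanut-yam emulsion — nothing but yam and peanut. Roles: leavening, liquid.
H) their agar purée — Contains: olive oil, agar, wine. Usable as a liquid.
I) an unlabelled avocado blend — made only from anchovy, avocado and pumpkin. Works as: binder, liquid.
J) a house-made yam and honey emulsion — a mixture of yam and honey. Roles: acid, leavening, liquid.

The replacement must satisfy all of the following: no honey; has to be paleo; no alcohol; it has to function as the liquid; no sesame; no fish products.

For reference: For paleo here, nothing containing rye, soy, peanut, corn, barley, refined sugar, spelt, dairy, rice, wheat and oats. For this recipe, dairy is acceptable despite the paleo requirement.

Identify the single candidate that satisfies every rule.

F

A: has soy lecithin, so not paleo — reject
B: has rice flour, so not paleo; has rum, so not alcohol-free — no
C: not usable as a liquid; has cod, so not fish-free — reject
D: has honey, so not honey-free — no
E: has tahini, so not sesame-free — reject
F: dairy is permitted under the paleo carve-out; nothing else excluded — keep
G: has peanut, so not paleo — no
H: has wine, so not alcohol-free — out
I: has anchovy, so not fish-free — reject
J: has honey, so not honey-free — out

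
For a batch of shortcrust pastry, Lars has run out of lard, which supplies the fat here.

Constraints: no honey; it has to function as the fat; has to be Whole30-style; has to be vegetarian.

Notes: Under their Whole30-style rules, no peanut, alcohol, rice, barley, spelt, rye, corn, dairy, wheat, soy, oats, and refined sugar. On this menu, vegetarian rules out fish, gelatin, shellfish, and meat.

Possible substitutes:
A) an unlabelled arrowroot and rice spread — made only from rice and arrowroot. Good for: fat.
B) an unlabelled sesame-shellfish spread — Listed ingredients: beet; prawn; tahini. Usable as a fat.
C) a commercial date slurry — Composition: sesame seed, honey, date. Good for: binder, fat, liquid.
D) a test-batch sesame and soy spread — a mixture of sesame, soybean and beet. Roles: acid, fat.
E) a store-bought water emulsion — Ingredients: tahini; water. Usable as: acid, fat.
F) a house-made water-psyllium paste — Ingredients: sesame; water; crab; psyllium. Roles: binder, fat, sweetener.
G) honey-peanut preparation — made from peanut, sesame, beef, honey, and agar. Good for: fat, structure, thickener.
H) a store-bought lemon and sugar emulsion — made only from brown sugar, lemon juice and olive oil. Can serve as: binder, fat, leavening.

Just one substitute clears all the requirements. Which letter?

A: has rice, so not Whole30-style — reject
B: has prawn, so not vegetarian — out
C: has honey, so not honey-free — out
D: has soybean, so not Whole30-style — reject
E: works as a fat, no honey, vegetarian — valid
F: has crab, so not vegetarian — no
G: has peanut, so not Whole30-style; has beef, so not vegetarian (and 1 more) — reject
H: has brown sugar, so not Whole30-style — reject

E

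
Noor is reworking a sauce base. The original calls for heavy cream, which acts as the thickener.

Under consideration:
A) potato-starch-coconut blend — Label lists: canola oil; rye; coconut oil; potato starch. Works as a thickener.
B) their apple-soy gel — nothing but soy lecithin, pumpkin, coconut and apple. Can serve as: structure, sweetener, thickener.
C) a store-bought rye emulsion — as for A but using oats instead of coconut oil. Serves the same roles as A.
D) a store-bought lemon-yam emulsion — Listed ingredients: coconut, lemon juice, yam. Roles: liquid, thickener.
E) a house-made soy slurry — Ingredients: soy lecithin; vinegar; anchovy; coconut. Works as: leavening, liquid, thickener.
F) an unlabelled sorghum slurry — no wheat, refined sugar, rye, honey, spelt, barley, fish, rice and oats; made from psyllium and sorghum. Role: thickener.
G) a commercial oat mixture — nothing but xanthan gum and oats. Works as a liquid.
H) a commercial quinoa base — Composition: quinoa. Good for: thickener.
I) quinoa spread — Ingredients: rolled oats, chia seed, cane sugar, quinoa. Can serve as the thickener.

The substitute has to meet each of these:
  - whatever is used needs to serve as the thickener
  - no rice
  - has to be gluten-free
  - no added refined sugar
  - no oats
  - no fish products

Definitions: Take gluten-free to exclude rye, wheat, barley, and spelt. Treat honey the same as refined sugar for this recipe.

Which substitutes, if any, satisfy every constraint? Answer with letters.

B, D, F, H

A: has rye, so not gluten-free — reject
B: no fish, no rice — valid
C: has rye, so not gluten-free; has oats, so not oat-free — out
D: every rule checks out — valid
E: has anchovy, so not fish-free — no
F: nothing on the exclusion list — keep
G: not usable as a thickener; has oats, so not oat-free — no
H: every rule checks out — OK
I: has rolled oats, so not oat-free; has cane sugar, so not no-added-sugar — out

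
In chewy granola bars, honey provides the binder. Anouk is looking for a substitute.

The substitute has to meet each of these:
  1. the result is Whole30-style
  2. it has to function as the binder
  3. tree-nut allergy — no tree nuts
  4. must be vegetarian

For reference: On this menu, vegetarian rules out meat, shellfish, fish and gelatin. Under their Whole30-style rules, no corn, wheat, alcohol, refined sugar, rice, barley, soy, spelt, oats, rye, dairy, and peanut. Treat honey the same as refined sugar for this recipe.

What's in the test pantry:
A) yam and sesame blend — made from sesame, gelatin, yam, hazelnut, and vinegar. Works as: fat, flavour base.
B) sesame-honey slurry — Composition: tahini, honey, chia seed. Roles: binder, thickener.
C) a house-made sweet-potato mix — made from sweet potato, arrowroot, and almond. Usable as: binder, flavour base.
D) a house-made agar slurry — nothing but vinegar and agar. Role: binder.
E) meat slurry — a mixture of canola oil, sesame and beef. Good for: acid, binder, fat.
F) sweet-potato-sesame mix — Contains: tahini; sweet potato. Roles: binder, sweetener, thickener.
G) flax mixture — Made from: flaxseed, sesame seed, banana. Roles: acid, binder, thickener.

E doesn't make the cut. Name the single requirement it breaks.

vegetarian

usable as a binder: satisfied
vegetarian: has beef — fails
Whole30-style: satisfied
tree-nut-free: satisfied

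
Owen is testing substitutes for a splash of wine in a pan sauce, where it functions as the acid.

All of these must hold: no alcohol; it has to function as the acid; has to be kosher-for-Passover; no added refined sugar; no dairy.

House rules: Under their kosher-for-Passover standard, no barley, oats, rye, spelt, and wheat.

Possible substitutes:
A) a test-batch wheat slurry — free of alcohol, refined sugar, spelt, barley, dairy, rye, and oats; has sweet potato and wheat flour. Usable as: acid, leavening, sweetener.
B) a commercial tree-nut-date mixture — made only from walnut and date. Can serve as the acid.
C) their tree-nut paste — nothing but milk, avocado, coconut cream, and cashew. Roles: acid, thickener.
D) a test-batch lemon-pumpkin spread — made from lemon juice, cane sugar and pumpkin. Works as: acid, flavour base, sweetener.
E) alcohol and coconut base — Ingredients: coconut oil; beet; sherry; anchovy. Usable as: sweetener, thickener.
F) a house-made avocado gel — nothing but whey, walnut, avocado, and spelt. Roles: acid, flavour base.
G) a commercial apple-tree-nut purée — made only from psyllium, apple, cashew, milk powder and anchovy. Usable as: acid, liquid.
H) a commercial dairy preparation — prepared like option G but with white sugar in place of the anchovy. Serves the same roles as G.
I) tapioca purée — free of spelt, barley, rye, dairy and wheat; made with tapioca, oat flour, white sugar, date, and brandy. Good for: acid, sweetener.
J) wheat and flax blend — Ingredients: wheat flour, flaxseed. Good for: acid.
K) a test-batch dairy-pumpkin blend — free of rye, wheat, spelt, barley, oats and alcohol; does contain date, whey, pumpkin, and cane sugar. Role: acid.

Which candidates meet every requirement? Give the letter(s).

B

A: has wheat flour, so not kosher-for-Passover — no
B: only walnut and date; none excluded — valid
C: has milk, so not dairy-free — no
D: has cane sugar, so not no-added-sugar — no
E: not usable as an acid; has sherry, so not alcohol-free — reject
F: has spelt, so not kosher-for-Passover; has whey, so not dairy-free — reject
G: has milk powder, so not dairy-free — reject
H: has milk powder, so not dairy-free; has white sugar, so not no-added-sugar — reject
I: has oat flour, so not kosher-for-Passover; has white sugar, so not no-added-sugar (and 1 more) — reject
J: has wheat flour, so not kosher-for-Passover — out
K: has whey, so not dairy-free; has cane sugar, so not no-added-sugar — out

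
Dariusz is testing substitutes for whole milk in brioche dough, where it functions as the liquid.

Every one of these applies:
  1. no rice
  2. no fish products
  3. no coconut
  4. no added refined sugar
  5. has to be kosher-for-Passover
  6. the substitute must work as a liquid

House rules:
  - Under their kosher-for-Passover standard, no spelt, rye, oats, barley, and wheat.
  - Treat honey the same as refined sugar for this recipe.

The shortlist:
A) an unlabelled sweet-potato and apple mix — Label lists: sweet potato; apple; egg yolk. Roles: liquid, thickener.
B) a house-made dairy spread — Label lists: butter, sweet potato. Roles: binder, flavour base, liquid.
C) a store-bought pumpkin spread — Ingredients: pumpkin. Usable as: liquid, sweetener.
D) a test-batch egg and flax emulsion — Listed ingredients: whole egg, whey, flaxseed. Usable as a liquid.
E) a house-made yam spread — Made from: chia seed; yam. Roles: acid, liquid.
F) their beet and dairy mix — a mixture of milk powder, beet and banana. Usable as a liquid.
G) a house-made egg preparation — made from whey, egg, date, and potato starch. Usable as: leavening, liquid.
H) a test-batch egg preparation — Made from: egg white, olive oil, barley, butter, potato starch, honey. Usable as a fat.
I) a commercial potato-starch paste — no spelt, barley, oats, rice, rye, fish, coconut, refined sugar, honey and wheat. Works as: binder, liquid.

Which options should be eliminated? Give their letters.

H

A: works as a liquid, kosher-for-Passover, no coconut — valid
B: nothing on the exclusion list — keep
C: only pumpkin; none excluded — OK
D: only whey, whole egg, and flaxseed; none excluded — keep
E: all constraints satisfied — keep
F: works as a liquid, no-added-sugar, no fish — valid
G: whey and egg etc. — none of it excluded — valid
H: not usable as a liquid; has barley, so not kosher-for-Passover (and 1 more) — out
I: nothing on the exclusion list — keep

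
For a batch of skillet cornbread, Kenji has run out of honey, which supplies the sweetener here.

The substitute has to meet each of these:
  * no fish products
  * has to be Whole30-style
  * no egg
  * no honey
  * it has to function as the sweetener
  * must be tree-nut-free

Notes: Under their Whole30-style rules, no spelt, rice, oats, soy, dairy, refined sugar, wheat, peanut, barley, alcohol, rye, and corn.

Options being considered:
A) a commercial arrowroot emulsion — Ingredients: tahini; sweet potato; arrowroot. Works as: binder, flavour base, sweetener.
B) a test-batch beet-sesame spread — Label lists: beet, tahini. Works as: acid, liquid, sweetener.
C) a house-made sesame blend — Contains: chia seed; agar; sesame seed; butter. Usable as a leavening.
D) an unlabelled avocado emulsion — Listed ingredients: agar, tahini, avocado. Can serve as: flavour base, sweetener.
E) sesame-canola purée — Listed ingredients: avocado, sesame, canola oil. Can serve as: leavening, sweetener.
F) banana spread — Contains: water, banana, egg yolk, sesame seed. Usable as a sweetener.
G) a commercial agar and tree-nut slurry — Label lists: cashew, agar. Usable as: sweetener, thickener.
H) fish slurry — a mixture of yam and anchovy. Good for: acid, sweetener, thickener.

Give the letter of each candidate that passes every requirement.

A, B, D, E

A: works as a sweetener, no honey, no egg — valid
B: every rule checks out — keep
C: not usable as a sweetener; has butter, so not Whole30-style — reject
D: only tahini, agar and avocado; none excluded — valid
E: only sesame, avocado and canola oil; none excluded — keep
F: has egg yolk, so not egg-free — no
G: has cashew, so not tree-nut-free — out
H: has anchovy, so not fish-free — reject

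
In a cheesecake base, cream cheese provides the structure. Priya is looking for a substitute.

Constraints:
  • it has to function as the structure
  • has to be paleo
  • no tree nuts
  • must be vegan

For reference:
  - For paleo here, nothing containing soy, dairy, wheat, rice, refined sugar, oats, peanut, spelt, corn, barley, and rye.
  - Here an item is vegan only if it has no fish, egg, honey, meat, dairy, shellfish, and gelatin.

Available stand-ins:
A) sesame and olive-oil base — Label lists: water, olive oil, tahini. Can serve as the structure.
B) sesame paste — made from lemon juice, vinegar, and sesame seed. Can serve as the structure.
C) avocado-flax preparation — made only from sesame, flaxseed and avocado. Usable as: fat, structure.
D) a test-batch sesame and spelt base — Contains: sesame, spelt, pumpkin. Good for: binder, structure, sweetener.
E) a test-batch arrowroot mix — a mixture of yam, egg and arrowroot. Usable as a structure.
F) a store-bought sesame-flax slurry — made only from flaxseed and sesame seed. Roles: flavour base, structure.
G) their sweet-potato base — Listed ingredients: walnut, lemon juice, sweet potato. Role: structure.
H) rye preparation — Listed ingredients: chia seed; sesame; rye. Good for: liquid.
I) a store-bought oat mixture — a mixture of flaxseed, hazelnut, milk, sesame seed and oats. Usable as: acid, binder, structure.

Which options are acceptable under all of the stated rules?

A, B, C, F

A: nothing on the exclusion list — valid
B: only sesame seed, vinegar and lemon juice; none excluded — valid
C: paleo, vegan — keep
D: has spelt, so not paleo — reject
E: has egg, so not vegan — out
F: every rule checks out — valid
G: has walnut, so not tree-nut-free — reject
H: not usable as a structure; has rye, so not paleo — reject
I: has milk, so not paleo; has milk, so not vegan (and 1 more) — reject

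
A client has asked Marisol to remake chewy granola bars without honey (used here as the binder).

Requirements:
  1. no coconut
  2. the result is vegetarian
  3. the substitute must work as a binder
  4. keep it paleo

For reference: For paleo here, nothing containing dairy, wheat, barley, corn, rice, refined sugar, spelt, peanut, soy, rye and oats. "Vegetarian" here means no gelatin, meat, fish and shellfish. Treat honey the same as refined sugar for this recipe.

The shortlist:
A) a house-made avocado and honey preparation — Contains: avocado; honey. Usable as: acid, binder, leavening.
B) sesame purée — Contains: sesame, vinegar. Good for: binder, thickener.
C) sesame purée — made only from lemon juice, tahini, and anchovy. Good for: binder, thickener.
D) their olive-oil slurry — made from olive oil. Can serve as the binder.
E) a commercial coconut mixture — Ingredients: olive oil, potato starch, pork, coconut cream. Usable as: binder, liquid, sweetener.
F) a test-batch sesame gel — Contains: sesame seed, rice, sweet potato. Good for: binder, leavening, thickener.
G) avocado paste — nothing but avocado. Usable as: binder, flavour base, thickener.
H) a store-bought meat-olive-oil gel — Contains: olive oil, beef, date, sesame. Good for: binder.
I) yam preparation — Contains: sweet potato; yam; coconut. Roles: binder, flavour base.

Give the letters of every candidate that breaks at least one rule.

A: has honey, so not paleo — no
B: all constraints satisfied — OK
C: has anchovy, so not vegetarian — no
D: only olive oil; none excluded — OK
E: has pork, so not vegetarian; has coconut cream, so not coconut-free — reject
F: has rice, so not paleo — no
G: works as a binder, vegetarian, paleo — valid
H: has beef, so not vegetarian — out
I: has coconut, so not coconut-free — reject

A, C, E, F, H, I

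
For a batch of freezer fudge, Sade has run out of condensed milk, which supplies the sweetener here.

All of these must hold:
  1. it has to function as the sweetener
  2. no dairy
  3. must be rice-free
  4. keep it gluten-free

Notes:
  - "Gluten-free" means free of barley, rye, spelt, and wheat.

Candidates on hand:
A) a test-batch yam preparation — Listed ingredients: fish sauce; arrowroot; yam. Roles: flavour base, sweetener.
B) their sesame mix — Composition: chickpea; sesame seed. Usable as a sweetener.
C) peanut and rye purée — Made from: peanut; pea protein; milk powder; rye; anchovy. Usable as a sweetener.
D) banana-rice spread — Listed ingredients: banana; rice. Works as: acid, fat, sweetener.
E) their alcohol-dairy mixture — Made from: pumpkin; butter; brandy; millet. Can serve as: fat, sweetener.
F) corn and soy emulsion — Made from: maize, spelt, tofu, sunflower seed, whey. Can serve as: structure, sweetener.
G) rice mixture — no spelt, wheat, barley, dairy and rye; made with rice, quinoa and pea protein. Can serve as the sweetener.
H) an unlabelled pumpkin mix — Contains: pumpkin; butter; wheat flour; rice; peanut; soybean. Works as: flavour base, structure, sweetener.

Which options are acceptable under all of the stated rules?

A, B

A: only fish sauce, arrowroot, and yam; none excluded — keep
B: no dairy, no rice — valid
C: has rye, so not gluten-free; has milk powder, so not dairy-free — reject
D: has rice, so not rice-free — no
E: has butter, so not dairy-free — no
F: has spelt, so not gluten-free; has whey, so not dairy-free — out
G: has rice, so not rice-free — out
H: has wheat flour, so not gluten-free; has rice, so not rice-free (and 1 more) — out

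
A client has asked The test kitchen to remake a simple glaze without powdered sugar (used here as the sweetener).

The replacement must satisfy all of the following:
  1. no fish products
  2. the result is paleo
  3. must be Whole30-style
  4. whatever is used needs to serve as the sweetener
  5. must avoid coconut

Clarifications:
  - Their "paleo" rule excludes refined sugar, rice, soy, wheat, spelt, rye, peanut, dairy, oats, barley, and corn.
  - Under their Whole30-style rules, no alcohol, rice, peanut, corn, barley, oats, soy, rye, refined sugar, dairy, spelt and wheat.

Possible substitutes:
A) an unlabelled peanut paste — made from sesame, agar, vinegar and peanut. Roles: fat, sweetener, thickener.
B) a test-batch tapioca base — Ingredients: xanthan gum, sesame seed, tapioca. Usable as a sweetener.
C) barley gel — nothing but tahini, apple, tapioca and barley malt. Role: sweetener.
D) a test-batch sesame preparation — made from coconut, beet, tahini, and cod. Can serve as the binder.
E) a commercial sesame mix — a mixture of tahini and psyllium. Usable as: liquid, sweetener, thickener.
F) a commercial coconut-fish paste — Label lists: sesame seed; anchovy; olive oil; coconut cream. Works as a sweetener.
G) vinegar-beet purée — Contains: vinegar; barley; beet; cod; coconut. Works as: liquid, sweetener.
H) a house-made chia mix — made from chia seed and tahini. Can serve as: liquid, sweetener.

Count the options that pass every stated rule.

3

A: has peanut, so not paleo; has peanut, so not Whole30-style — reject
B: every rule checks out — OK
C: has barley malt, so not paleo; has barley malt, so not Whole30-style — reject
D: not usable as a sweetener; has cod, so not fish-free (and 1 more) — no
E: only tahini and psyllium; none excluded — OK
F: has anchovy, so not fish-free; has coconut cream, so not coconut-free — out
G: has barley, so not paleo; has barley, so not Whole30-style (and 2 more) — reject
H: works as a sweetener, Whole30-style, no fish — OK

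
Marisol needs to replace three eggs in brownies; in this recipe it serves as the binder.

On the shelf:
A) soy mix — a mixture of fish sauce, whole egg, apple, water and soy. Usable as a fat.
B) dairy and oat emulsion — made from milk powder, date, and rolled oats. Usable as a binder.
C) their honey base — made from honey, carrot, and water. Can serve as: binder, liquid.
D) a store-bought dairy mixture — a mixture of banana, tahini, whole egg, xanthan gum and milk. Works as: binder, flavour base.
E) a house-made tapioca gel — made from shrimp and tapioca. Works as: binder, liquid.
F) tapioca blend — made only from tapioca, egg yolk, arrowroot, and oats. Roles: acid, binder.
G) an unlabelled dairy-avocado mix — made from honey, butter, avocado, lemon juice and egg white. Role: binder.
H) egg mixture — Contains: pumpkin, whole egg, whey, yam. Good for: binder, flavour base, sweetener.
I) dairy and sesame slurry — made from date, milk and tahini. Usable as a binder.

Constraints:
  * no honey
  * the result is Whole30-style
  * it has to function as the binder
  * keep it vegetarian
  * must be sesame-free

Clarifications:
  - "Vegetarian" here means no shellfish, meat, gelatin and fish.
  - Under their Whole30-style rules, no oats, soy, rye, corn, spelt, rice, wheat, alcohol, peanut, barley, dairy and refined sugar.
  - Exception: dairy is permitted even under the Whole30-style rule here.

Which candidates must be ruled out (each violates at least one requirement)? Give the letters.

A, B, C, D, E, F, G, I

A: not usable as a binder; has fish sauce, so not vegetarian (and 1 more) — out
B: has rolled oats, so not Whole30-style — reject
C: has honey, so not honey-free — reject
D: has tahini, so not sesame-free — no
E: has shrimp, so not vegetarian — out
F: has oats, so not Whole30-style — out
G: has honey, so not honey-free — reject
H: dairy is permitted under the Whole30-style carve-out; nothing else excluded — valid
I: has tahini, so not sesame-free — reject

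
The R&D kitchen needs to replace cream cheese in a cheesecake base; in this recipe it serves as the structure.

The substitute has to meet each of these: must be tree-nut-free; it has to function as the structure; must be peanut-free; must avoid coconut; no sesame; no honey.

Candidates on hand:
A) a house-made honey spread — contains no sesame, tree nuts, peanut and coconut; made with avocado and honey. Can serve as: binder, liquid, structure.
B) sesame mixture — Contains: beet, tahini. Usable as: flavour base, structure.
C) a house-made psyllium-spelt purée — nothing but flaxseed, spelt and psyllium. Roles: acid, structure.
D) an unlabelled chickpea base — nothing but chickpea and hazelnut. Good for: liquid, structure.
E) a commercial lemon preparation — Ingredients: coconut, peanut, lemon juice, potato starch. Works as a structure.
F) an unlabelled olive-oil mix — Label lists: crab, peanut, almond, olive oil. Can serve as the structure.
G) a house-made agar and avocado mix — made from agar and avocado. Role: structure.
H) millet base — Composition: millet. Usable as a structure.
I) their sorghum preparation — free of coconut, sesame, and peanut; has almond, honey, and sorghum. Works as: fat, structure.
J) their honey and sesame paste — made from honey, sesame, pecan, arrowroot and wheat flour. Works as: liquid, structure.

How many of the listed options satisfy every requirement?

3

A: has honey, so not honey-free — out
B: has tahini, so not sesame-free — reject
C: all constraints satisfied — valid
D: has hazelnut, so not tree-nut-free — no
E: has coconut, so not coconut-free; has peanut, so not peanut-free — out
F: has almond, so not tree-nut-free; has peanut, so not peanut-free — reject
G: nothing on the exclusion list — valid
H: works as a structure, no honey, no sesame — valid
I: has honey, so not honey-free; has almond, so not tree-nut-free — out
J: has honey, so not honey-free; has sesame, so not sesame-free (and 1 more) — out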